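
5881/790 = 5881/790 = 7.44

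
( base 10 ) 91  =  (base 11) 83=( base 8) 133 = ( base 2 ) 1011011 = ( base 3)10101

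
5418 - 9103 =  - 3685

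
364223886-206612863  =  157611023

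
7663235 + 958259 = 8621494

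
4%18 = 4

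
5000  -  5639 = -639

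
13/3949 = 13/3949 =0.00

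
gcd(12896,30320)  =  16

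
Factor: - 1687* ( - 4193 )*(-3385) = -5^1*7^2 * 241^1*599^1*677^1=- 23944105535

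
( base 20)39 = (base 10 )69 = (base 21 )36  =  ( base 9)76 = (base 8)105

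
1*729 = 729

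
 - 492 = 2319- 2811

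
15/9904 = 15/9904 = 0.00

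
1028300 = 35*29380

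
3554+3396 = 6950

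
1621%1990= 1621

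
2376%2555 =2376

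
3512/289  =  12+ 44/289 = 12.15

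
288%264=24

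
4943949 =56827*87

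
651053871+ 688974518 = 1340028389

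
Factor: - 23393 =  - 149^1*157^1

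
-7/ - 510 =7/510 = 0.01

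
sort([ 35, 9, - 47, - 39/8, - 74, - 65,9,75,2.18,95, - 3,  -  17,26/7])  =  [ - 74 , - 65, - 47, - 17, - 39/8, - 3 , 2.18,26/7,9, 9,  35, 75  ,  95]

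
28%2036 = 28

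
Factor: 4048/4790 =2^3*5^ ( - 1)*11^1*23^1 * 479^(-1) = 2024/2395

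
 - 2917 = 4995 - 7912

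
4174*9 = 37566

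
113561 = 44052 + 69509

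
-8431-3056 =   -  11487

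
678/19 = 35+13/19 = 35.68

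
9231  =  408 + 8823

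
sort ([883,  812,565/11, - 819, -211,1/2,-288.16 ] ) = [ - 819, - 288.16, - 211, 1/2, 565/11, 812,883 ] 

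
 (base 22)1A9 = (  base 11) 599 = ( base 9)872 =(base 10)713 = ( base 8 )1311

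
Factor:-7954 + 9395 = 11^1*131^1= 1441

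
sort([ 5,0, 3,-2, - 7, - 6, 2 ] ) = [ - 7, - 6, - 2,0,  2, 3, 5 ]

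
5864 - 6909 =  - 1045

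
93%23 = 1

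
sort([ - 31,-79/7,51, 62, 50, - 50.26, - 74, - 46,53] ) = [ - 74, -50.26,  -  46,-31,-79/7,50,51,53,62]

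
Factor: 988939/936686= 2^ (-1)*7^1*41^(-1)* 11423^( - 1)*141277^1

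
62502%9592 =4950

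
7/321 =7/321= 0.02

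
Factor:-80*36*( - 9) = 2^6*3^4*5^1 = 25920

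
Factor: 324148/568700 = 5^(- 2) * 11^( - 1)*47^ (-1)*53^1*139^1=   7367/12925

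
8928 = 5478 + 3450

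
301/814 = 301/814 = 0.37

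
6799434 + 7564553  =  14363987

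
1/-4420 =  - 1/4420 = - 0.00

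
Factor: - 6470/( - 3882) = 3^( - 1) * 5^1 = 5/3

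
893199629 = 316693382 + 576506247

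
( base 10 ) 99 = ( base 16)63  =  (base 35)2t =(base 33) 30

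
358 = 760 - 402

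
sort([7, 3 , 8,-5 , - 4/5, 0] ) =[ - 5 , - 4/5,  0, 3, 7 , 8]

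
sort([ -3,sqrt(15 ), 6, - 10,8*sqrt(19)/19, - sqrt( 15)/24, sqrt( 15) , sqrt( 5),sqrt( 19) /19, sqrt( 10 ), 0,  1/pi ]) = [ - 10,-3, - sqrt( 15)/24, 0, sqrt( 19)/19, 1/pi,8*sqrt(19)/19, sqrt( 5 ) , sqrt(10),sqrt ( 15), sqrt( 15 ), 6]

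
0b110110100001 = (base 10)3489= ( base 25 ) 5EE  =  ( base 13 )1785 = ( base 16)DA1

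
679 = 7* 97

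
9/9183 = 3/3061=0.00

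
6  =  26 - 20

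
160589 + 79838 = 240427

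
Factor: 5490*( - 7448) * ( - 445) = 2^4*3^2*5^2*7^2 * 19^1*61^1 * 89^1 = 18195836400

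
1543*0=0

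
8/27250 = 4/13625 = 0.00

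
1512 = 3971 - 2459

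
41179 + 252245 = 293424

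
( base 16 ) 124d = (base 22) 9el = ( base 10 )4685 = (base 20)be5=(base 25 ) 7ca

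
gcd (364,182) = 182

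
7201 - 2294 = 4907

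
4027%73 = 12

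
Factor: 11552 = 2^5 * 19^2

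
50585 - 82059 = -31474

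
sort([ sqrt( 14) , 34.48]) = [ sqrt( 14),34.48 ]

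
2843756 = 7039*404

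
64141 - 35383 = 28758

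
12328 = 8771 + 3557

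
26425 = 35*755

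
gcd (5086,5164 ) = 2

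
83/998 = 83/998 = 0.08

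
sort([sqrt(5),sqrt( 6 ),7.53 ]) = [ sqrt ( 5), sqrt(6),7.53 ] 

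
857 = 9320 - 8463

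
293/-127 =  - 293/127 = -2.31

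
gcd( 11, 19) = 1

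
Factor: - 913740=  - 2^2*3^1*5^1 * 97^1*157^1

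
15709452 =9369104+6340348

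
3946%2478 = 1468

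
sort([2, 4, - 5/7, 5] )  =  [ - 5/7, 2, 4  ,  5 ] 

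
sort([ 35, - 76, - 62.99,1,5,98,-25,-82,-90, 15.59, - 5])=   [ - 90, - 82,  -  76, - 62.99, - 25, - 5, 1 , 5, 15.59, 35, 98]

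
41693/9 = 4632 + 5/9 = 4632.56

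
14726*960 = 14136960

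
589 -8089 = - 7500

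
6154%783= 673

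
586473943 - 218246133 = 368227810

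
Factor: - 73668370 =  - 2^1 * 5^1*151^1*48787^1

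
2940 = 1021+1919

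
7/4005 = 7/4005 = 0.00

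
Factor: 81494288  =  2^4*31^1*43^1*3821^1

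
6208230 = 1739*3570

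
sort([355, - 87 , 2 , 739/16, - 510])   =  [-510 , - 87 , 2, 739/16,355 ]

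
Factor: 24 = 2^3  *  3^1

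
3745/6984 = 3745/6984 =0.54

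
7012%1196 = 1032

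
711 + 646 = 1357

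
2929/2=1464 + 1/2= 1464.50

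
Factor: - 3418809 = -3^1*67^1*73^1 *233^1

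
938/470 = 469/235 = 2.00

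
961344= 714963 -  - 246381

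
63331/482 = 131 + 189/482= 131.39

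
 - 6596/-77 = 6596/77 = 85.66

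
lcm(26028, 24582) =442476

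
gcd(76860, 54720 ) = 180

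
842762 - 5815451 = - 4972689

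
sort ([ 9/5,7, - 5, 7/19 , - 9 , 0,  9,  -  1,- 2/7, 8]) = [ - 9, - 5, - 1, - 2/7, 0,7/19, 9/5, 7,  8,  9] 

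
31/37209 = 31/37209 = 0.00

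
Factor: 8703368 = 2^3*19^1*57259^1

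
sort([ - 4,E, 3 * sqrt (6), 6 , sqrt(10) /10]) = [-4, sqrt( 10 ) /10, E, 6,3*sqrt(6) ] 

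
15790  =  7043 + 8747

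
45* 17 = 765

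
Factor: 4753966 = 2^1*7^1*241^1*1409^1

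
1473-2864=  - 1391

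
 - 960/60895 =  - 1 + 11987/12179 = - 0.02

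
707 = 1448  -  741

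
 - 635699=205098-840797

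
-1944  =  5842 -7786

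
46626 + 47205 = 93831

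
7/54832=7/54832= 0.00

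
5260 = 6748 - 1488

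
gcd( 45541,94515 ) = 1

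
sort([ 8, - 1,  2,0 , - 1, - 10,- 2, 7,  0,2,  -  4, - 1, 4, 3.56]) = [-10,  -  4, - 2, - 1,  -  1, - 1, 0,0,2,2,3.56,4,7,8 ]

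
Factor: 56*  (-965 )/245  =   - 2^3 * 7^( - 1) * 193^1 =- 1544/7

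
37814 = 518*73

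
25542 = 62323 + -36781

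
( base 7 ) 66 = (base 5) 143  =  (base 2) 110000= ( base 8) 60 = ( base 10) 48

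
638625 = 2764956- 2126331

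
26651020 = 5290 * 5038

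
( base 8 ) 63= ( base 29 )1m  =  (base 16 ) 33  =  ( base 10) 51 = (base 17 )30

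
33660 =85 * 396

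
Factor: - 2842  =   - 2^1*7^2 * 29^1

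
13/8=1 + 5/8   =  1.62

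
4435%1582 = 1271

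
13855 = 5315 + 8540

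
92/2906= 46/1453 = 0.03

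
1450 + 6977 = 8427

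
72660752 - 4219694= 68441058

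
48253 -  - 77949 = 126202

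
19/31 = 19/31 = 0.61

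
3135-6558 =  - 3423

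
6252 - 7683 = - 1431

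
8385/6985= 1 + 280/1397= 1.20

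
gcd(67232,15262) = 2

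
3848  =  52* 74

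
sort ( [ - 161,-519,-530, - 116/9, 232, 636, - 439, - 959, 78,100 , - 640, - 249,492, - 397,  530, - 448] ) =[ - 959, - 640, - 530, - 519, - 448, - 439, - 397, - 249, - 161, - 116/9,78,100,232,492,530, 636 ]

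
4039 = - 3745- - 7784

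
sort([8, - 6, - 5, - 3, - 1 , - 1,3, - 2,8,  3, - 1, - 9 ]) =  [ - 9, - 6, - 5,- 3, - 2, - 1, - 1,  -  1, 3, 3,8,8]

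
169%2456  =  169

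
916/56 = 229/14 = 16.36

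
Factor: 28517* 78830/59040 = 2^( - 4)*3^( - 2 )*41^( - 1 )*7883^1 *28517^1 = 224799511/5904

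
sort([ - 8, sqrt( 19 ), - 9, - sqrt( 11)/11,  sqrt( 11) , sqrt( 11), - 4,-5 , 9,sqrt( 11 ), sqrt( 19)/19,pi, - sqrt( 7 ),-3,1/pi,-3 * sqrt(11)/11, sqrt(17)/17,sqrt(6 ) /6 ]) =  [ - 9, - 8, - 5, - 4, - 3,-sqrt( 7 ), - 3*sqrt( 11)/11, - sqrt( 11 )/11 , sqrt( 19) /19,sqrt(17)/17,1/pi, sqrt( 6 )/6,pi,sqrt(11),sqrt( 11),sqrt( 11),  sqrt( 19)  ,  9 ]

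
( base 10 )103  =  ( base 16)67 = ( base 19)58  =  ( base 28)3J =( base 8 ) 147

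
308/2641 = 308/2641  =  0.12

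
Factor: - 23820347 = - 1619^1*14713^1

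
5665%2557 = 551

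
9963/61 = 163 + 20/61 =163.33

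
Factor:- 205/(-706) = 2^(-1 )*5^1*41^1*353^(  -  1)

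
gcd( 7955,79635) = 5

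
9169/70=9169/70 = 130.99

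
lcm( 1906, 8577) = 17154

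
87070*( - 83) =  - 7226810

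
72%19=15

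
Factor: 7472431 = 7472431^1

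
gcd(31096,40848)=184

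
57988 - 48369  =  9619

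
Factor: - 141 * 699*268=  -  26413812  =  - 2^2*3^2*47^1*67^1*233^1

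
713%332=49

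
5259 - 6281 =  - 1022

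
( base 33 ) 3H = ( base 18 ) 68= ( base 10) 116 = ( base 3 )11022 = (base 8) 164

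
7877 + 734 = 8611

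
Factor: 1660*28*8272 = 384482560 = 2^8*5^1*7^1*11^1*47^1*83^1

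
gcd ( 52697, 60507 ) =1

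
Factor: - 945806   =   - 2^1*23^1*29^1*709^1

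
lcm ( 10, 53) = 530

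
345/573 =115/191 = 0.60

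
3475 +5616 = 9091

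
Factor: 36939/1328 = 2^ ( - 4)*3^1 * 7^1*83^ (-1)*1759^1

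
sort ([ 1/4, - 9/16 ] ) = [ - 9/16, 1/4] 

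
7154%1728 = 242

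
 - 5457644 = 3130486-8588130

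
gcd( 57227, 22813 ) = 1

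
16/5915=16/5915=0.00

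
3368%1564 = 240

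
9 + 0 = 9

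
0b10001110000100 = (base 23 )H47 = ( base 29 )anf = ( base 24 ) FIK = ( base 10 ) 9092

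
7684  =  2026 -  - 5658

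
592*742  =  439264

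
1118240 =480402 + 637838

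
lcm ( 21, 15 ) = 105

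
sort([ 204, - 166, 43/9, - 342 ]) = [ - 342,- 166, 43/9,204]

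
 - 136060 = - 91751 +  - 44309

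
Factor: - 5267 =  - 23^1*229^1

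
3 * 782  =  2346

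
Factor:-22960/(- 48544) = 2^(- 1)*5^1* 7^1*37^( - 1 ) = 35/74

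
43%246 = 43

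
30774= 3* 10258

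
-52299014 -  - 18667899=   -  33631115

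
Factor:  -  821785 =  - 5^1*164357^1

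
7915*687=5437605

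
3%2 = 1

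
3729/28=3729/28=133.18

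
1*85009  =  85009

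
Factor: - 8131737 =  - 3^1*53^1*199^1*257^1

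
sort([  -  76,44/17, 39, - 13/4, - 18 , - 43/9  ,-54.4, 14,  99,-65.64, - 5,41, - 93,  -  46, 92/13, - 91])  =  [  -  93, -91, - 76,-65.64, - 54.4,  -  46, - 18, - 5,  -  43/9, - 13/4, 44/17, 92/13, 14, 39, 41, 99]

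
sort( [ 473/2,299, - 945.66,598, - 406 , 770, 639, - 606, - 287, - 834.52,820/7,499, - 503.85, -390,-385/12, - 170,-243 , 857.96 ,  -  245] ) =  [-945.66 ,- 834.52, - 606, - 503.85, - 406,-390,-287,-245 , - 243, - 170, - 385/12 , 820/7,473/2, 299,499, 598,  639,770,  857.96 ]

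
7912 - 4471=3441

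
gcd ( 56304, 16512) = 48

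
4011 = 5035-1024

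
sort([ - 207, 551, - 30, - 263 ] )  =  [  -  263, - 207,-30 , 551 ]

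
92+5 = 97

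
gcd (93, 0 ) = 93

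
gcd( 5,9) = 1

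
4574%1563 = 1448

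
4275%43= 18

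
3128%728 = 216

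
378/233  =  1+145/233 = 1.62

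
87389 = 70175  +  17214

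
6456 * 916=5913696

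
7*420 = 2940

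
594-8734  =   - 8140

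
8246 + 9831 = 18077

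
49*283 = 13867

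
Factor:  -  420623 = -7^1 *60089^1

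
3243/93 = 34 + 27/31  =  34.87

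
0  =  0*26864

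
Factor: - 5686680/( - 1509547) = 2^3*3^1*5^1*13^(-1 )*151^ ( - 1)*769^(-1)*47389^1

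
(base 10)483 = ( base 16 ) 1e3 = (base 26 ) if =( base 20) 143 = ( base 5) 3413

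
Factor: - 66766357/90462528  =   - 2^ ( -6 )*3^(-3)*7^1 * 13^( - 1)*4027^( - 1 )*9538051^1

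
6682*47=314054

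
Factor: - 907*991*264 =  -237292968= -2^3*3^1*11^1*907^1 * 991^1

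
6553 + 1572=8125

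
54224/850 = 63 + 337/425 =63.79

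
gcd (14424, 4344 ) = 24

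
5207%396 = 59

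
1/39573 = 1/39573 = 0.00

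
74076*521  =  38593596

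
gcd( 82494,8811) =9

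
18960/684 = 27 + 41/57 = 27.72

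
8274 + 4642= 12916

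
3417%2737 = 680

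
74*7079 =523846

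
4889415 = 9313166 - 4423751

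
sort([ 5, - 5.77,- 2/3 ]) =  [ - 5.77, - 2/3, 5 ] 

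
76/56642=38/28321 = 0.00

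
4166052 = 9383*444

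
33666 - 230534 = - 196868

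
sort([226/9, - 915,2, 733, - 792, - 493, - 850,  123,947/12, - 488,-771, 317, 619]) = [ - 915, - 850, - 792,- 771,-493, - 488,2,226/9  ,  947/12, 123, 317, 619,733] 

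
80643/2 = 40321 + 1/2 = 40321.50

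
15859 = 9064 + 6795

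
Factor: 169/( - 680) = -2^( - 3)*5^(-1)*13^2*17^ ( - 1 ) 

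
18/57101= 18/57101 = 0.00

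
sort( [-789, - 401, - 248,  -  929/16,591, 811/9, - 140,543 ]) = [-789 , - 401, - 248,-140, - 929/16,811/9,543,  591]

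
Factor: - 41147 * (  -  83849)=3450134803 = 23^1*191^1 * 439^1 *1789^1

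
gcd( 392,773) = 1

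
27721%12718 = 2285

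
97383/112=869 + 55/112 = 869.49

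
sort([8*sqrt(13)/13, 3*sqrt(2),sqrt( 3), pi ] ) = [ sqrt( 3), 8*sqrt(13)/13, pi,3*sqrt( 2) ]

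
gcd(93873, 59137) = 13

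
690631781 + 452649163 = 1143280944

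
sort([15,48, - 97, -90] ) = [ - 97, - 90 , 15, 48] 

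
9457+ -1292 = 8165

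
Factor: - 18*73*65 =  -85410 = -2^1 *3^2*5^1*13^1*73^1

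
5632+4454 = 10086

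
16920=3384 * 5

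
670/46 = 14 +13/23  =  14.57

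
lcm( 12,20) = 60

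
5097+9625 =14722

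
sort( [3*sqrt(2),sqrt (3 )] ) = [sqrt (3), 3*sqrt( 2)]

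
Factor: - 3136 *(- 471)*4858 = 2^7*3^1*7^3*157^1*347^1 = 7175538048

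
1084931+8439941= 9524872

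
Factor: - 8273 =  - 8273^1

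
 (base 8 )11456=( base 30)5dk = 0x132e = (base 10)4910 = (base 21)b2h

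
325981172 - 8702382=317278790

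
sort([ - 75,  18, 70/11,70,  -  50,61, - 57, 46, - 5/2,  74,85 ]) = [ - 75, -57, - 50, -5/2,  70/11, 18,46,61 , 70,74 , 85 ] 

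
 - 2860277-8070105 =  -10930382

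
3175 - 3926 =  - 751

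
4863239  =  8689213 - 3825974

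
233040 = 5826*40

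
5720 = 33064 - 27344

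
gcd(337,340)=1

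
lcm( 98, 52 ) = 2548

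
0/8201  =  0 = 0.00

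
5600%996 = 620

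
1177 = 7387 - 6210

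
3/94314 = 1/31438 = 0.00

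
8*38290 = 306320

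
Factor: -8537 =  - 8537^1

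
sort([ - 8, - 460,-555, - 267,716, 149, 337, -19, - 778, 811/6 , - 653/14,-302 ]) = [ - 778, - 555, -460, -302, -267,-653/14, - 19, - 8,811/6, 149,337,716 ]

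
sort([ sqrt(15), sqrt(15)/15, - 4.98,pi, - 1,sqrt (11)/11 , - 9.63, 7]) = [  -  9.63, - 4.98, - 1,sqrt( 15 ) /15, sqrt( 11)/11,pi,sqrt( 15), 7]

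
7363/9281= 7363/9281 = 0.79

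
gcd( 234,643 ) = 1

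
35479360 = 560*63356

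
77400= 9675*8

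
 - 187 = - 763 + 576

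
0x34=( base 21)2a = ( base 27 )1p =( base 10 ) 52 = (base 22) 28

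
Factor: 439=439^1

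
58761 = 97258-38497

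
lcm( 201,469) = 1407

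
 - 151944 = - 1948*78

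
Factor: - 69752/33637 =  - 2^3*8719^1*33637^( - 1)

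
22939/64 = 22939/64 = 358.42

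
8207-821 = 7386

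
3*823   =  2469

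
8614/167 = 51 + 97/167 = 51.58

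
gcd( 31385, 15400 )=5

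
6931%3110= 711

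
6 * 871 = 5226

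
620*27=16740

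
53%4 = 1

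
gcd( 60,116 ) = 4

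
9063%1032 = 807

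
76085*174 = 13238790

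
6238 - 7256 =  - 1018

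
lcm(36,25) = 900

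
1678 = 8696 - 7018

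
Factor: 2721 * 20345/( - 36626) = - 55358745/36626 = - 2^ (  -  1)*3^1*5^1  *  13^1 * 313^1*907^1*18313^ (-1) 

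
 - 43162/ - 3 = 14387 + 1/3 = 14387.33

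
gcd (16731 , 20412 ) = 9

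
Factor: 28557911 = 28557911^1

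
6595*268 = 1767460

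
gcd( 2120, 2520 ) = 40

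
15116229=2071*7299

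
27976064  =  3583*7808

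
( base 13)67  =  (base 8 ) 125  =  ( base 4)1111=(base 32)2L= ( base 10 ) 85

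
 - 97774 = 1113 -98887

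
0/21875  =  0 = 0.00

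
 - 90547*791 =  - 71622677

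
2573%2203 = 370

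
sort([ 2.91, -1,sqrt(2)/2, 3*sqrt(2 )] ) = [ - 1, sqrt( 2)/2,  2.91,  3 * sqrt(2)]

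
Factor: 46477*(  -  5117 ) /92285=-237822809/92285 = - 5^( -1 ) * 7^1*17^1*43^1*18457^( - 1 )*46477^1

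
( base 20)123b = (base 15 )2966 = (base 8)21247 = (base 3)110011120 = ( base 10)8871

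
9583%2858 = 1009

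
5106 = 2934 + 2172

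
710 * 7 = 4970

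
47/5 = 9+ 2/5= 9.40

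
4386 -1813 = 2573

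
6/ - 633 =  - 2/211=- 0.01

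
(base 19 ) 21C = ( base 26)12P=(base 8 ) 1361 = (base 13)45C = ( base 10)753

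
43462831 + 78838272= 122301103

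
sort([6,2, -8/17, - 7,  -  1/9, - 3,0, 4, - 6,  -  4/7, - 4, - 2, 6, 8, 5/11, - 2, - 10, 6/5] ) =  [ - 10, - 7, - 6, - 4, - 3  , - 2, - 2, - 4/7, - 8/17 , - 1/9,0, 5/11,  6/5, 2, 4, 6, 6,8]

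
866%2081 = 866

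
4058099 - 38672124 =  - 34614025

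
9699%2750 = 1449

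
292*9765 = 2851380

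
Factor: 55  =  5^1*11^1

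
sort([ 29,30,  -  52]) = [ -52,29, 30 ] 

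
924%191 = 160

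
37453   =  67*559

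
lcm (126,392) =3528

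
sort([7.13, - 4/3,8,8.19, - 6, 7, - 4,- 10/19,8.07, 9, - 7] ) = [ - 7,  -  6, - 4, - 4/3,-10/19,7,7.13,8, 8.07,8.19 , 9 ] 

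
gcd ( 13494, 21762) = 78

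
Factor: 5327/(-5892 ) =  - 2^( - 2 )*3^(-1 )*7^1 * 491^(-1 )* 761^1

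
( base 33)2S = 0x5E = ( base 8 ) 136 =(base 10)94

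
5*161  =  805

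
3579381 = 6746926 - 3167545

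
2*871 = 1742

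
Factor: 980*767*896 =2^9*5^1*7^3*13^1*59^1=   673487360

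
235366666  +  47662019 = 283028685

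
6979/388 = 17 + 383/388 = 17.99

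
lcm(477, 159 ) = 477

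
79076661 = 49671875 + 29404786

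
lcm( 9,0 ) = 0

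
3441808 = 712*4834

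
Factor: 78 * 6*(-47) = -2^2*3^2 * 13^1 * 47^1 = - 21996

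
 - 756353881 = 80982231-837336112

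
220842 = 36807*6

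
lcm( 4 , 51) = 204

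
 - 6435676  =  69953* (-92 )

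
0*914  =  0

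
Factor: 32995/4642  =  2^( - 1 )*5^1*11^ ( - 1)*211^ ( -1 )*6599^1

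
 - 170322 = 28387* ( - 6)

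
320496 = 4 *80124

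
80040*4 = 320160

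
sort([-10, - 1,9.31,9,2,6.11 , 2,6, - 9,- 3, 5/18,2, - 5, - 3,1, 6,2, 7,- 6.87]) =[ - 10, - 9, -6.87, - 5, - 3,-3, - 1,5/18 , 1,2,2,2,2,6,6, 6.11,7, 9,9.31 ]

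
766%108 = 10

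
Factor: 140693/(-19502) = - 2^( - 1 )*7^( - 1)*101^1  =  - 101/14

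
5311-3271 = 2040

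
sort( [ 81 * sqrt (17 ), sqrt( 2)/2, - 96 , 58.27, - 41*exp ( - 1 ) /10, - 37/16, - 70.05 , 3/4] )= [ - 96, - 70.05, - 37/16, - 41*exp(-1 )/10, sqrt( 2) /2, 3/4,58.27,81*sqrt(17 )]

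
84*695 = 58380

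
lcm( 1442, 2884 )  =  2884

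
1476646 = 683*2162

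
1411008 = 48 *29396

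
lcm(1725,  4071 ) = 101775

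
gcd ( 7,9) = 1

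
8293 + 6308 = 14601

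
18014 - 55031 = - 37017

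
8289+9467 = 17756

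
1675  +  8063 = 9738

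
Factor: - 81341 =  - 13^1  *  6257^1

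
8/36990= 4/18495 = 0.00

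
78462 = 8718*9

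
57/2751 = 19/917=0.02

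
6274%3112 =50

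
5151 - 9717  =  -4566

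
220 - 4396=  -  4176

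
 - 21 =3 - 24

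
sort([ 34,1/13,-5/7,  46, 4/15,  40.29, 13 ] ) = [ - 5/7,  1/13,4/15, 13, 34, 40.29,  46]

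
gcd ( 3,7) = 1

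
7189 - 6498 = 691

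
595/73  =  595/73=8.15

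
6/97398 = 1/16233=0.00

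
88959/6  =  14826  +  1/2 = 14826.50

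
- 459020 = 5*( - 91804)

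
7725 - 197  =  7528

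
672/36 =56/3=18.67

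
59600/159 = 59600/159 = 374.84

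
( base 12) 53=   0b111111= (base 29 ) 25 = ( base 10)63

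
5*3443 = 17215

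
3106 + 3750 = 6856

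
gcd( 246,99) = 3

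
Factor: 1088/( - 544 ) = -2^1 = - 2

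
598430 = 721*830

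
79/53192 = 79/53192 = 0.00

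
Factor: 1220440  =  2^3*5^1*13^1 * 2347^1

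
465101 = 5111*91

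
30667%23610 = 7057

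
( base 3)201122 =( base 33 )g2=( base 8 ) 1022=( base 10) 530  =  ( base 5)4110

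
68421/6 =11403 + 1/2=11403.50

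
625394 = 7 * 89342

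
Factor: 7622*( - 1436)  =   - 10945192 =- 2^3*37^1*103^1*359^1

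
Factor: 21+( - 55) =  - 2^1*17^1  =  - 34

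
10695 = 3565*3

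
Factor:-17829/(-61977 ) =3^1 *7^1*73^(- 1 )=21/73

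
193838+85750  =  279588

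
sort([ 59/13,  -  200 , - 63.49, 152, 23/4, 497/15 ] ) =[ - 200, - 63.49, 59/13, 23/4, 497/15, 152 ]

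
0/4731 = 0 = 0.00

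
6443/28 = 230  +  3/28 = 230.11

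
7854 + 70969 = 78823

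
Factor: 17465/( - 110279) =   -  35/221 = - 5^1*7^1*  13^( - 1)*17^ ( - 1) 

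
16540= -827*( - 20 )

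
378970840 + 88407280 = 467378120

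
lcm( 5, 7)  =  35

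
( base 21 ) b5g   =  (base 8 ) 11554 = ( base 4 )1031230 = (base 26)796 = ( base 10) 4972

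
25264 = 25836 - 572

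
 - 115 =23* ( - 5 )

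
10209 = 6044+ 4165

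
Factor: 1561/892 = 2^( - 2)*7^1 = 7/4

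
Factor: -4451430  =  -2^1*3^1* 5^1*148381^1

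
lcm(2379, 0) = 0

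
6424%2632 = 1160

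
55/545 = 11/109=0.10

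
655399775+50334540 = 705734315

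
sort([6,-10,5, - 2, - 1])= [ - 10, - 2, - 1 , 5,6 ] 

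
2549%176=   85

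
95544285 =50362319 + 45181966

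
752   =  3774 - 3022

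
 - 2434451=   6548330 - 8982781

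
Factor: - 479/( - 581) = 7^( - 1)*83^(  -  1 )*479^1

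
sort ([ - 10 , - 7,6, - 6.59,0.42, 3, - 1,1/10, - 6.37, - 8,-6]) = [ - 10, - 8, - 7, - 6.59, - 6.37 , - 6, - 1,1/10,0.42,3,6] 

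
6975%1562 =727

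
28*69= 1932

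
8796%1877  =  1288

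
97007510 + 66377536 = 163385046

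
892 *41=36572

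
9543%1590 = 3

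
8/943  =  8/943 = 0.01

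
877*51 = 44727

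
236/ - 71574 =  -118/35787 = - 0.00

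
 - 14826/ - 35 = 423 + 3/5 = 423.60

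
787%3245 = 787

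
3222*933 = 3006126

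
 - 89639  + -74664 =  - 164303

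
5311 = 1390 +3921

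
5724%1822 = 258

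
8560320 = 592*14460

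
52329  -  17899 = 34430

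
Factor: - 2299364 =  - 2^2*631^1*911^1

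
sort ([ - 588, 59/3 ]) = [ - 588,  59/3]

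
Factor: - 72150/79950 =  - 37^1*41^( - 1) = -37/41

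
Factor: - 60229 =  - 13^1*41^1*113^1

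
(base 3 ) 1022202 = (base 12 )685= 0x3C5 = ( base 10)965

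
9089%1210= 619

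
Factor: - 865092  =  -2^2*3^1*72091^1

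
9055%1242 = 361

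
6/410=3/205 = 0.01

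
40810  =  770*53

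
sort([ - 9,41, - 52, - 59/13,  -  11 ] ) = [ - 52, - 11, - 9, -59/13, 41] 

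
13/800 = 13/800= 0.02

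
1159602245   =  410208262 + 749393983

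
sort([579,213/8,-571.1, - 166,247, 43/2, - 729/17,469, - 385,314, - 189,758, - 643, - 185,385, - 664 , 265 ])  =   [ - 664, - 643, - 571.1, - 385, - 189,-185, - 166, - 729/17,43/2 , 213/8 , 247, 265, 314,385,469,579, 758]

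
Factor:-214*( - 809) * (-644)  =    -  2^3*7^1*23^1*107^1*809^1 = - 111493144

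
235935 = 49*4815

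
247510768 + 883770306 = 1131281074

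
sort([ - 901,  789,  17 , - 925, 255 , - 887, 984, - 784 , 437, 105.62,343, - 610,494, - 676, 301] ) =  [ - 925, - 901, - 887, - 784, - 676, - 610, 17,105.62, 255, 301  ,  343,437 , 494,789 , 984 ]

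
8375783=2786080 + 5589703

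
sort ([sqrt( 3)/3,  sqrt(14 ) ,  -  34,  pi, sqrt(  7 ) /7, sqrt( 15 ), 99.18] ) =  [ - 34, sqrt (7 ) /7,  sqrt ( 3 )/3,pi,sqrt( 14 ), sqrt(15), 99.18] 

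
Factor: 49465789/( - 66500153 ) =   -  23^(  -  1)*73^( - 1 ) * 1303^1*37963^1 * 39607^( - 1)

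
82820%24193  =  10241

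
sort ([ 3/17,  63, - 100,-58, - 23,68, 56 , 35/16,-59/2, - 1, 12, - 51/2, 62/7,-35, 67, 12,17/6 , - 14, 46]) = [-100,  -  58,  -  35, - 59/2,-51/2,-23,  -  14, - 1,3/17,35/16, 17/6, 62/7 , 12,12, 46,56, 63,  67,68]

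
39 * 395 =15405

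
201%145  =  56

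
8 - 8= 0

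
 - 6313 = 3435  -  9748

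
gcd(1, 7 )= 1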